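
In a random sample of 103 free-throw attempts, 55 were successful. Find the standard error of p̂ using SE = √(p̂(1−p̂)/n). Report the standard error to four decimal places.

SE = 0.0492

p̂ = 55/103 = 0.53398.
p̂(1−p̂) = 0.248845.
SE = √(0.248845/103) = √0.002415971 = 0.0492.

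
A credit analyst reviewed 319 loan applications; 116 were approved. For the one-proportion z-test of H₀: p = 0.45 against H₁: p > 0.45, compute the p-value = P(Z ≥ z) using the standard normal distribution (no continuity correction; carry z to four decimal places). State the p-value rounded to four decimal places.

p-value = 0.9990

With x = 116 successes in n = 319, p̂ = 0.36364.
SE₀ = √(0.45·0.55/319) = 0.027854.
z = (p̂ − p₀)/SE = (116/319 − 0.45)/0.027854 ≈ -3.1005.
From the standard normal, P(Z ≥ z) = 0.9990.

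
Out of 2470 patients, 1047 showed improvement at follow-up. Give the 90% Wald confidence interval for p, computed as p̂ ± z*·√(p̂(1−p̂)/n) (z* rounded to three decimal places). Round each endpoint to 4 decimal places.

(0.4075, 0.4402)

With x = 1047 successes in n = 2470, p̂ = 0.42389.
SE(p̂) = √(0.42389·0.57611/2470) = 0.009943.
The 90% critical value is z* = 1.645.
Margin of error: 1.645 × 0.009943 = 0.01636.
Interval: 0.42389 ± 0.01636 → (0.4075, 0.4402).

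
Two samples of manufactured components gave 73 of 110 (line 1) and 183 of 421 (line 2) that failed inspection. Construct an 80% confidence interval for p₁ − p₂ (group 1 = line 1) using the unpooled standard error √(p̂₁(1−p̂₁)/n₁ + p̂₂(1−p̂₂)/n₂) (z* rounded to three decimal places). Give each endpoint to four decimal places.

p̂₁ = 0.66364, p̂₂ = 0.43468, so the observed difference is 0.22896.
Unpooled SE = √(p̂₁(1−p̂₁)/n₁ + p̂₂(1−p̂₂)/n₂) = √(0.002029301 + 0.000583689) = 0.051117.
For 80% confidence, z* = 1.282. Margin of error = 0.06553.
So the interval runs from 0.1634 to 0.2945.

(0.1634, 0.2945)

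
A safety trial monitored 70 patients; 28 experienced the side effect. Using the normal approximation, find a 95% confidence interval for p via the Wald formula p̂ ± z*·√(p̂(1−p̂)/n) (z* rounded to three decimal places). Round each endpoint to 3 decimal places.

p̂ = 28/70 = 0.40000.
SE = √(p̂(1−p̂)/n) = √(0.240000/70) = 0.058554.
For 95% confidence, z* = 1.960.
Margin of error: 1.960 × 0.058554 = 0.11477.
CI: 0.40000 ± 0.11477 = (0.285, 0.515).

(0.285, 0.515)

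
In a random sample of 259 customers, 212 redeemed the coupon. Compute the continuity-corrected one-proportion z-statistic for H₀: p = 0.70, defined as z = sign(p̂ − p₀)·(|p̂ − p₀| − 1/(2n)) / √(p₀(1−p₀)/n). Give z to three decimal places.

p̂ = 212/259 = 0.81853. p̂ − p₀ = 0.118533.
1/(2n) = 0.001931.
Corrected numerator: |0.118533| − 0.001931 = 0.116602.
Under H₀, SE = √(p₀(1−p₀)/n) = √(0.70·0.30/259) = √0.000810811 = 0.028475.
z = +0.116602/0.028475 = 4.095.

z = 4.095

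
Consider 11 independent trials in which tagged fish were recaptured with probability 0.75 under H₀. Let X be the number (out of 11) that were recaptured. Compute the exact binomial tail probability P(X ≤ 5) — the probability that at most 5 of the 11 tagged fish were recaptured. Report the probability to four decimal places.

P = 0.0343

X is binomial with n = 11 and p = 0.75.
P(X ≤ 5) = Σ_{j=0}^{5} C(11,j)·0.75^j·0.25^{11−j}.
= 0.000000 + 0.000008 + 0.000118 + 0.001062 + 0.006373 + 0.026766 = 0.0343.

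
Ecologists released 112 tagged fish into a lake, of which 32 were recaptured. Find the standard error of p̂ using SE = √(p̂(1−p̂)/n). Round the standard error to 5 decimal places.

SE = 0.04269

With x = 32 successes in n = 112, p̂ = 0.28571.
p̂(1−p̂) = 0.204080.
SE = √(0.204080/112) = √0.001822143 = 0.04269.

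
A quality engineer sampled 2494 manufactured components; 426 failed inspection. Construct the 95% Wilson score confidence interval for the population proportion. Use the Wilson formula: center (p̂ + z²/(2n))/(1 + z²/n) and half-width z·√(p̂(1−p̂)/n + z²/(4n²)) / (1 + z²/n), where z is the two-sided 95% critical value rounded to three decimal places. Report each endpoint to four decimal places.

(0.1565, 0.1861)

Here p̂ = 426/2494 = 0.17081 and z = 1.960 (z² = 3.841600).
1 + z²/n = 1.001540.
Adjusted center: (0.17081 + z²/(2n))/1.001540 = 0.17132.
Radicand: p̂(1−p̂)/n + z²/(4n²) = 0.000056790 + 0.000000154 = 0.000056944.
Half-width = z·√(radicand)/denom = 1.960·0.007546/1.001540 = 0.01477.
So the interval runs from 0.1565 to 0.1861.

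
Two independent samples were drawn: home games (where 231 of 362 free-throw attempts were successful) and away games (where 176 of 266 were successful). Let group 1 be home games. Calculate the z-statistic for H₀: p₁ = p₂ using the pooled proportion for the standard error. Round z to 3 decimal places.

Sample proportions: p̂₁ = 231/362 = 0.63812 and p̂₂ = 176/266 = 0.66165.
Pooling: p̂ = 407/628 = 0.64809.
SE = √[p̂(1−p̂)(1/n₁+1/n₂)] = √[0.64809·0.35191·(1/362+1/266)] ≈ 0.038567.
z = -0.02353/0.038567 = -0.610.

z = -0.610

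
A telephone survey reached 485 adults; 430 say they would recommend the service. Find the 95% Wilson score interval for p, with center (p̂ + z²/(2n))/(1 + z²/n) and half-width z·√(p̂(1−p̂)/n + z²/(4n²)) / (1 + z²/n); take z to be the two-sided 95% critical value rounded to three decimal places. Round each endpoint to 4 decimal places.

(0.8553, 0.9118)

Here p̂ = 430/485 = 0.88660 and z = 1.960 (z² = 3.841600).
Denominator 1 + z²/n = 1 + 3.841600/485 = 1.007921.
Adjusted center: (0.88660 + z²/(2n))/1.007921 = 0.88356.
Radicand: p̂(1−p̂)/n + z²/(4n²) = 0.000207303 + 0.000004083 = 0.000211386.
Half-width = 1.960·√0.000211386/1.007921 = 0.02827.
Interval: 0.88356 ± 0.02827 → (0.8553, 0.9118).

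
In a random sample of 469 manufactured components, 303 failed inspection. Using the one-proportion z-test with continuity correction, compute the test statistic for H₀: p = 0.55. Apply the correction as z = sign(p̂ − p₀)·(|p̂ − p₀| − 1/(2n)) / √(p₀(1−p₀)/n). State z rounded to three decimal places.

Sample proportion p̂ = 303/469 = 0.64606. p̂ − p₀ = 0.096055.
1/(2n) = 0.001066.
Corrected numerator: |0.096055| − 0.001066 = 0.094989.
Under H₀, SE = √(p₀(1−p₀)/n) = √(0.55·0.45/469) = √0.000527719 = 0.022972.
z = (+)0.094989/0.022972 = 4.135.

z = 4.135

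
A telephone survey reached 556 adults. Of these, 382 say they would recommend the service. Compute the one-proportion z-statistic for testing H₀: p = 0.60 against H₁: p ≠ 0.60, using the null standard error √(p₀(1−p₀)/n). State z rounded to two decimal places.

With x = 382 successes in n = 556, p̂ = 0.68705.
Under H₀, SE = √(p₀(1−p₀)/n) = √(0.60·0.40/556) = √0.000431655 = 0.020776.
z = (0.68705 − 0.60)/0.020776 = 0.08705/0.020776 = 4.19.

z = 4.19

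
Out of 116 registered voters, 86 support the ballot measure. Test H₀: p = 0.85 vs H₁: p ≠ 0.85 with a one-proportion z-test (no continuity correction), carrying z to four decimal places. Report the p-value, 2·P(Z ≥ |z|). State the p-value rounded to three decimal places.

p-value = 0.001

p̂ = 86/116 = 0.74138.
SE₀ = √(0.85·0.15/116) = 0.033153.
z = (p̂ − p₀)/SE = (86/116 − 0.85)/0.033153 ≈ -3.2763.
p-value = 2·P(Z ≥ |z|) with z = -3.2763 → 0.001.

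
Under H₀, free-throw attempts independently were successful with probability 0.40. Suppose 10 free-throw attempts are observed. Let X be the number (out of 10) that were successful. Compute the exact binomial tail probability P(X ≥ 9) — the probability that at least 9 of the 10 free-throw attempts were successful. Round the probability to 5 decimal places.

X is binomial with n = 10 and p = 0.40.
P(X ≥ 9) = C(10,9)·0.40^9·0.60^1 + C(10,10)·0.40^10·0.60^0.
= 0.001573 + 0.000105 = 0.00168.

P = 0.00168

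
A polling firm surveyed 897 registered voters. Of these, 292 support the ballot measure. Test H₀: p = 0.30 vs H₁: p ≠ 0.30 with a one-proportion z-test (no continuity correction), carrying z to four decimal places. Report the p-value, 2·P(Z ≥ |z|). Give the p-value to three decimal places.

The sample proportion is 292/897 = 0.32553.
Under H₀, SE = √(p₀(1−p₀)/n) = √(0.30·0.70/897) = √0.000234114 = 0.015301.
Test statistic (full precision, shown to 4 dp): z = (292/897 − 0.30)/SE₀ ≈ 1.6685.
From the standard normal, 2·P(Z ≥ |z|) = 0.095.

p-value = 0.095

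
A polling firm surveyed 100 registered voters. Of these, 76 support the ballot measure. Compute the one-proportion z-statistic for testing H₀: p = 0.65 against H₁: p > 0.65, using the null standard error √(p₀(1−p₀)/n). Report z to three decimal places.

z = 2.306

p̂ = 76/100 = 0.76000.
Null standard error: √(0.65·0.35/100) = √0.002275000 = 0.047697.
z = (p̂ − p₀)/SE = (0.76000 − 0.65)/0.047697 = 2.306.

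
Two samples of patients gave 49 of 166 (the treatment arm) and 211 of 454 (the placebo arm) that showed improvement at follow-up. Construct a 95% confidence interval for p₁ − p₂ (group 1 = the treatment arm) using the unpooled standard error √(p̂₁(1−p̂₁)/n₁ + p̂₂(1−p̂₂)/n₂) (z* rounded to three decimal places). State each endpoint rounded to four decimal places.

p̂₁ = 49/166 = 0.29518, p̂₂ = 211/454 = 0.46476; p̂₁ − p̂₂ = -0.16958.
SE = √(0.001253308 + 0.000547925) = √0.001801233 = 0.042441.
For 95% confidence, z* = 1.960. Margin = 1.960·0.042441 = 0.08318.
Interval: -0.16958 ± 0.08318 → (-0.2528, -0.0864).

(-0.2528, -0.0864)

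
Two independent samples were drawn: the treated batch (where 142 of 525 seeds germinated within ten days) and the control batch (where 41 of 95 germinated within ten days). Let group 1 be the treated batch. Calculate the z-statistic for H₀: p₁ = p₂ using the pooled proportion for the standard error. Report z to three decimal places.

z = -3.168

Sample proportions: p̂₁ = 142/525 = 0.27048 and p̂₂ = 41/95 = 0.43158.
Pooled p̂ = (142+41)/(525+95) = 183/620 = 0.29516.
SE = √[p̂(1−p̂)(1/n₁+1/n₂)] = √[0.29516·0.70484·(1/525+1/95)] ≈ 0.050854.
z = (p̂₁ − p̂₂)/SE = (0.27048 − 0.43158)/0.050854 = -0.16110/0.050854 = -3.168.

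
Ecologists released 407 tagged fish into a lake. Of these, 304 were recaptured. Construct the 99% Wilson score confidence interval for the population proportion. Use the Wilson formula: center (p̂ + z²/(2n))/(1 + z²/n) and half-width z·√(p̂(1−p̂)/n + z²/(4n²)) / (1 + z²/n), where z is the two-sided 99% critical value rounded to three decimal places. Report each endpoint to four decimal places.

(0.6878, 0.7982)

p̂ = 304/407 = 0.74693; z = 2.576, so z² = 6.635776.
Denominator 1 + z²/n = 1 + 6.635776/407 = 1.016304.
Center = (0.74693 + 0.008152)/1.016304 = 0.74297.
Radicand: p̂(1−p̂)/n + z²/(4n²) = 0.000464438 + 0.000010015 = 0.000474453.
Half-width = 2.576·√0.000474453/1.016304 = 0.05521.
So the interval runs from 0.6878 to 0.7982.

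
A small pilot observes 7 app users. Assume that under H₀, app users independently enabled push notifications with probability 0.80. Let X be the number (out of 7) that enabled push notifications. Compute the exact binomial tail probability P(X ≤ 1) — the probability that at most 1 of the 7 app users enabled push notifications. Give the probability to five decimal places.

X is binomial with n = 7 and p = 0.80.
P(X ≤ 1) = C(7,0)·0.80^0·0.20^7 + C(7,1)·0.80^1·0.20^6.
= 0.000013 + 0.000358 = 0.00037.

P = 0.00037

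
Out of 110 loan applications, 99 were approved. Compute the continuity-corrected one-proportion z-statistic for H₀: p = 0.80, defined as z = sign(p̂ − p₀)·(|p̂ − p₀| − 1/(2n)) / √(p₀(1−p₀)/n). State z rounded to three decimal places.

z = 2.503

Sample proportion p̂ = 99/110 = 0.90000. p̂ − p₀ = 0.100000.
Continuity correction 1/(2n) = 1/220 = 0.004545.
Corrected numerator: |0.100000| − 0.004545 = 0.095455.
Under H₀, SE = √(p₀(1−p₀)/n) = √(0.80·0.20/110) = √0.001454545 = 0.038139.
z = +0.095455/0.038139 = 2.503.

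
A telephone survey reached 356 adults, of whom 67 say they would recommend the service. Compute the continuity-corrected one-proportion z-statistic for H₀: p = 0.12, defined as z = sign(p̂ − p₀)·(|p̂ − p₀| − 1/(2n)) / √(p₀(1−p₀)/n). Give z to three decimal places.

The sample proportion is 67/356 = 0.18820. p̂ − p₀ = 0.068202.
1/(2n) = 0.001404.
Corrected numerator: |0.068202| − 0.001404 = 0.066798.
SE₀ = √(0.12·0.88/356) = 0.017223.
z = (+)0.066798/0.017223 = 3.878.

z = 3.878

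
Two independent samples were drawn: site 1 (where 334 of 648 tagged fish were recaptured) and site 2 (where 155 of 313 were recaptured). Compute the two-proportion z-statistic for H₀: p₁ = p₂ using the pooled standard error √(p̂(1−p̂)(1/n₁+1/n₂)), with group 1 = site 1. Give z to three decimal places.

p̂₁ = 334/648 = 0.51543, p̂₂ = 155/313 = 0.49521.
Pooled p̂ = (334+155)/(648+313) = 489/961 = 0.50884.
Pooled SE = √[0.2499218·0.00473810] ≈ 0.034412.
z = (p̂₁ − p̂₂)/SE = (0.51543 − 0.49521)/0.034412 = 0.02022/0.034412 = 0.588.

z = 0.588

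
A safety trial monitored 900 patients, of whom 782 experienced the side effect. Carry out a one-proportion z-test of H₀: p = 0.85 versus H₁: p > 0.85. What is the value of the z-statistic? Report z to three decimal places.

z = 1.587

Sample proportion p̂ = 782/900 = 0.86889.
SE₀ = √(0.85·0.15/900) = 0.011902.
z = (p̂ − p₀)/SE = (0.86889 − 0.85)/0.011902 = 1.587.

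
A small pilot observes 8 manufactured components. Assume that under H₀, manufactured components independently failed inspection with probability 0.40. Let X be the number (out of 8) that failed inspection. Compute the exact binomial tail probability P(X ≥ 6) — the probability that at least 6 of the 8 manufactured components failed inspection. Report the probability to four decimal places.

P = 0.0498

X ~ Binomial(n=8, p=0.40).
P(X ≥ 6) = C(8,6)·0.40^6·0.60^2 + C(8,7)·0.40^7·0.60^1 + C(8,8)·0.40^8·0.60^0.
= 0.041288 + 0.007864 + 0.000655 = 0.0498.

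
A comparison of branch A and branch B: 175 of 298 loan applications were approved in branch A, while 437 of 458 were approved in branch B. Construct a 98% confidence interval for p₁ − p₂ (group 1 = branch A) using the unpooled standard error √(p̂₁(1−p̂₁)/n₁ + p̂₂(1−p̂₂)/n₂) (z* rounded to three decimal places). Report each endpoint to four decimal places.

p̂₁ = 175/298 = 0.58725, p̂₂ = 437/458 = 0.95415; p̂₁ − p̂₂ = -0.36690.
SE = √(0.000813382 + 0.000095522) = √0.000908904 = 0.030148.
For 98% confidence, z* = 2.326. Margin of error = 0.07012.
Interval: -0.36690 ± 0.07012 → (-0.4370, -0.2968).

(-0.4370, -0.2968)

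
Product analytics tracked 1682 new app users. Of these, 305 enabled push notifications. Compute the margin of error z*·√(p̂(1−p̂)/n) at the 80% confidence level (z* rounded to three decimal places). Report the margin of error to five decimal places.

The sample proportion is 305/1682 = 0.18133.
Standard error of p̂: √(0.148451/1682) = √0.000088258 = 0.009395.
z* = 1.282 at the 80% level.
Margin of error = z*·SE = 1.282 × 0.009395 = 0.01204.

ME = 0.01204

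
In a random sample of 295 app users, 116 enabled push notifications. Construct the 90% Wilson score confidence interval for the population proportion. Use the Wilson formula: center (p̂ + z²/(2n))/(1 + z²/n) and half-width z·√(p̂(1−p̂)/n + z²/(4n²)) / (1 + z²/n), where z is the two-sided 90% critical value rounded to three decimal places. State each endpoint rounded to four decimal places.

Here p̂ = 116/295 = 0.39322 and z = 1.645 (z² = 2.706025).
1 + z²/n = 1.009173.
Adjusted center: (0.39322 + z²/(2n))/1.009173 = 0.39419.
Radicand: p̂(1−p̂)/n + z²/(4n²) = 0.000808807 + 0.000007774 = 0.000816581.
Half-width = 1.645·√0.000816581/1.009173 = 0.04658.
So the interval runs from 0.3476 to 0.4408.

(0.3476, 0.4408)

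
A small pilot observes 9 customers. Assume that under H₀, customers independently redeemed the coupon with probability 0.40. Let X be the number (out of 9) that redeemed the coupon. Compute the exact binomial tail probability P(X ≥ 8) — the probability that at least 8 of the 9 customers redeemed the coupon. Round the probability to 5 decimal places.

P = 0.00380

X ~ Binomial(n=9, p=0.40).
P(X ≥ 8) = C(9,8)·0.40^8·0.60^1 + C(9,9)·0.40^9·0.60^0.
= 0.003539 + 0.000262 = 0.00380.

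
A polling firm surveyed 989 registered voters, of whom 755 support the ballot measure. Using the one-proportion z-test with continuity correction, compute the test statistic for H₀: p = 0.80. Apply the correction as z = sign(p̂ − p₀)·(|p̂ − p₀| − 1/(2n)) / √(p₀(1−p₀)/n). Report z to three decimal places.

z = -2.838

The sample proportion is 755/989 = 0.76340. p̂ − p₀ = -0.036603.
1/(2n) = 0.000506.
Corrected numerator: |-0.036603| − 0.000506 = 0.036097.
Null standard error: √(0.80·0.20/989) = √0.000161780 = 0.012719.
z = (−)0.036097/0.012719 = -2.838.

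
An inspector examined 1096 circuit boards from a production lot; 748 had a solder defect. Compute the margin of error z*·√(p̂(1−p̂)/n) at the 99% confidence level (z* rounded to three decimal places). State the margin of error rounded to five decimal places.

ME = 0.03622

With x = 748 successes in n = 1096, p̂ = 0.68248.
SE = √(p̂(1−p̂)/n) = √(0.216700/1096) = 0.014061.
z* = 2.576 at the 99% level.
ME = 2.576·0.014061 = 0.03622.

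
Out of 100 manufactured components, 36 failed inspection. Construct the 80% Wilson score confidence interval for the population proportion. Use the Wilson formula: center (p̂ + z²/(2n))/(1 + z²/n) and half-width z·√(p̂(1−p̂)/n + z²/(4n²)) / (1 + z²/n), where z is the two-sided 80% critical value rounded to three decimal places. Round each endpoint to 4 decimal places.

p̂ = 36/100 = 0.36000; z = 1.282, so z² = 1.643524.
1 + z²/n = 1.016435.
Center = (0.36000 + 0.008218)/1.016435 = 0.36226.
Radicand: p̂(1−p̂)/n + z²/(4n²) = 0.002304000 + 0.000041088 = 0.002345088.
Half-width = 1.282·√0.002345088/1.016435 = 0.06108.
CI: 0.36226 ± 0.06108 = (0.3012, 0.4233).

(0.3012, 0.4233)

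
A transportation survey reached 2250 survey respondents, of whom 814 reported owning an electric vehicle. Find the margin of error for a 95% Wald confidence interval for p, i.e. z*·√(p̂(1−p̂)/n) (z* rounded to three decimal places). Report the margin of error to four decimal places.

p̂ = 814/2250 = 0.36178.
SE = √(p̂(1−p̂)/n) = √(0.230895/2250) = 0.010130.
z* = 1.960 at the 95% level.
Margin of error = z*·SE = 1.960 × 0.010130 = 0.0199.

ME = 0.0199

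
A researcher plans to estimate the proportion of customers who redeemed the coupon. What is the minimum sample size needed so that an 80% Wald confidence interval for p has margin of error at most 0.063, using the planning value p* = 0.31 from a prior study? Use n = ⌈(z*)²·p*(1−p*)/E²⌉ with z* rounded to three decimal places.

z* = 1.282 at the 80% level.
p*(1−p*) = 0.31·0.69 = 0.2139.
(z*)²·p*(1−p*)/E² = 1.643524·0.2139/0.003969 = 88.574.
Rounding up, n = 89.

n = 89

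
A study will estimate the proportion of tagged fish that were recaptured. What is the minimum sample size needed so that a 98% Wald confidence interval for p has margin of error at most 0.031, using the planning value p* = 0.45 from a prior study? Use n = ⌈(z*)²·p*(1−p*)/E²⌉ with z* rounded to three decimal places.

n = 1394

For 98% confidence, z* = 2.326.
p*(1−p*) = 0.45·0.55 = 0.2475.
Required n before rounding: 5.410276 × 0.2475 / 0.031² = 1393.385.
Rounding up, n = 1394.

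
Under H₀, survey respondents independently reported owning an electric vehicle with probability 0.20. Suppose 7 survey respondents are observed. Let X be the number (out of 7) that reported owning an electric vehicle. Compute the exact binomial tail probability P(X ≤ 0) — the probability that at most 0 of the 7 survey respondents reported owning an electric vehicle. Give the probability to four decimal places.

X is binomial with n = 7 and p = 0.20.
P(X ≤ 0) = C(7,0)·0.20^0·0.80^7.
= 0.209715 = 0.2097.

P = 0.2097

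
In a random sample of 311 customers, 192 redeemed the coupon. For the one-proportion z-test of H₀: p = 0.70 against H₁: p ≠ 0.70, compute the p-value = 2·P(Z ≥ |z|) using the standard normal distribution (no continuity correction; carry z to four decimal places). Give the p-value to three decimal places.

With x = 192 successes in n = 311, p̂ = 0.61736.
SE₀ = √(0.70·0.30/311) = 0.025985.
z = (p̂ − p₀)/SE = (192/311 − 0.70)/0.025985 ≈ -3.1801.
From the standard normal, 2·P(Z ≥ |z|) = 0.001.

p-value = 0.001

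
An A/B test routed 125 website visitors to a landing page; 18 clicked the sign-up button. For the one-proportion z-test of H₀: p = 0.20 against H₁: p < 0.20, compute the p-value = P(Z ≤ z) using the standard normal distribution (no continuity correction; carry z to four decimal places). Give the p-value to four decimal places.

Sample proportion p̂ = 18/125 = 0.14400.
Null standard error: √(0.20·0.80/125) = √0.001280000 = 0.035777.
z = (p̂ − p₀)/SE = (18/125 − 0.20)/0.035777 ≈ -1.5652.
p-value = P(Z ≤ z) with z = -1.5652 → 0.0588.

p-value = 0.0588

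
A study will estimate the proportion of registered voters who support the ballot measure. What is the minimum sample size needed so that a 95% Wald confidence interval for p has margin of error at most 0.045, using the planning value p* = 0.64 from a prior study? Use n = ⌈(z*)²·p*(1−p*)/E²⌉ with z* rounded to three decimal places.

The 95% critical value is z* = 1.960.
p*(1−p*) = 0.64·0.36 = 0.2304.
Required n before rounding: 3.841600 × 0.2304 / 0.045² = 437.089.
Rounding up, n = 438.

n = 438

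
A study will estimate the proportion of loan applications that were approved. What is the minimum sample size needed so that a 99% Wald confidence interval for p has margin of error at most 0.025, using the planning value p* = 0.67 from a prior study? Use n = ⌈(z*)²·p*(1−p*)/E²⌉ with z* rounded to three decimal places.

n = 2348

z* = 2.576 at the 99% level.
p*(1−p*) = 0.2211.
Required n before rounding: 6.635776 × 0.2211 / 0.025² = 2347.472.
Rounding up, n = 2348.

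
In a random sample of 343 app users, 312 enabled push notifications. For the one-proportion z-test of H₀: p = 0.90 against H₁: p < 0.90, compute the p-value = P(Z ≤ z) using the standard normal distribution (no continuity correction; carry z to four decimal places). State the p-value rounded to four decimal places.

p-value = 0.7237

With x = 312 successes in n = 343, p̂ = 0.90962.
SE₀ = √(0.90·0.10/343) = 0.016198.
z = (p̂ − p₀)/SE = (312/343 − 0.90)/0.016198 ≈ 0.5939.
p-value = P(Z ≤ z) with z = 0.5939 → 0.7237.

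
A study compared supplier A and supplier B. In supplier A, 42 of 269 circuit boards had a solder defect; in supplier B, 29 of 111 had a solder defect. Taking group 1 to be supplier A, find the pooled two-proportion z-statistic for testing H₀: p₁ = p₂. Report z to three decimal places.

z = -2.391

Sample proportions: p̂₁ = 42/269 = 0.15613 and p̂₂ = 29/111 = 0.26126.
Pooled p̂ = (42+29)/(269+111) = 71/380 = 0.18684.
Pooled SE = √[0.1519321·0.01272648] ≈ 0.043972.
z = (p̂₁ − p̂₂)/SE = (0.15613 − 0.26126)/0.043972 = -0.10513/0.043972 = -2.391.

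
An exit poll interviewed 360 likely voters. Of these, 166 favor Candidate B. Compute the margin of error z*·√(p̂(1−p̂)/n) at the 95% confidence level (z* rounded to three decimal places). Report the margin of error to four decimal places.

ME = 0.0515

With x = 166 successes in n = 360, p̂ = 0.46111.
SE(p̂) = √(0.46111·0.53889/360) = 0.026272.
z* = 1.960 at the 95% level.
Margin of error = z*·SE = 1.960 × 0.026272 = 0.0515.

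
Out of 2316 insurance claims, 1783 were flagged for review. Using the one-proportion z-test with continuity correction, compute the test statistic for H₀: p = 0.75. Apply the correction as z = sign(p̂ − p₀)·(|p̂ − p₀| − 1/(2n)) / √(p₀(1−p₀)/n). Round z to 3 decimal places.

z = 2.183

The sample proportion is 1783/2316 = 0.76986. p̂ − p₀ = 0.019862.
Continuity correction 1/(2n) = 1/4632 = 0.000216.
Corrected numerator: |0.019862| − 0.000216 = 0.019646.
SE₀ = √(0.75·0.25/2316) = 0.008998.
z = +0.019646/0.008998 = 2.183.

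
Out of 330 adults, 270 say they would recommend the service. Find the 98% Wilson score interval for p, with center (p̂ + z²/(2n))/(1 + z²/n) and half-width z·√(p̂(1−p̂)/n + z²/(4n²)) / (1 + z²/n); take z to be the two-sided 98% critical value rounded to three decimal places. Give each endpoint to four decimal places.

(0.7638, 0.8623)

p̂ = 270/330 = 0.81818; z = 2.326, so z² = 5.410276.
1 + z²/n = 1.016395.
Center = (0.81818 + 0.008197)/1.016395 = 0.81305.
Radicand: p̂(1−p̂)/n + z²/(4n²) = 0.000450789 + 0.000012420 = 0.000463209.
Half-width = 2.326·√0.000463209/1.016395 = 0.04925.
Interval: 0.81305 ± 0.04925 → (0.7638, 0.8623).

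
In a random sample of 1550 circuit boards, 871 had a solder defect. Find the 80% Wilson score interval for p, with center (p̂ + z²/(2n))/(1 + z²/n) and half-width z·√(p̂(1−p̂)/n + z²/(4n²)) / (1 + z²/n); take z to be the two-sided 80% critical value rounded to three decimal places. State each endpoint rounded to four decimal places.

(0.5457, 0.5780)

Here p̂ = 871/1550 = 0.56194 and z = 1.282 (z² = 1.643524).
1 + z²/n = 1.001060.
Center = (0.56194 + 0.000530)/1.001060 = 0.56187.
Radicand: p̂(1−p̂)/n + z²/(4n²) = 0.000158815 + 0.000000171 = 0.000158986.
Half-width = 1.282·√0.000158986/1.001060 = 0.01615.
CI: 0.56187 ± 0.01615 = (0.5457, 0.5780).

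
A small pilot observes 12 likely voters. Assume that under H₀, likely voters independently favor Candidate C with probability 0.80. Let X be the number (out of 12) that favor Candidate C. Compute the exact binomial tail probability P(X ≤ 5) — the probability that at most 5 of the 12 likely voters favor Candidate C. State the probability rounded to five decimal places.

X is binomial with n = 12 and p = 0.80.
P(X ≤ 5) = Σ_{j=0}^{5} C(12,j)·0.80^j·0.20^{12−j}.
= 0.000000 + 0.000000 + 0.000004 + 0.000058 + 0.000519 + 0.003322 = 0.00390.

P = 0.00390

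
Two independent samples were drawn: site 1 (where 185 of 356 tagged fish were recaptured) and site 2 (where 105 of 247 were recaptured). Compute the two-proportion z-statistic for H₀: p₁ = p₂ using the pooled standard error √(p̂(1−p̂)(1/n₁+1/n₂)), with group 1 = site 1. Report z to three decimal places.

p̂₁ = 185/356 = 0.51966, p̂₂ = 105/247 = 0.42510.
Pooling: p̂ = 290/603 = 0.48093.
SE = √[p̂(1−p̂)(1/n₁+1/n₂)] = √[0.48093·0.51907·(1/356+1/247)] ≈ 0.041375.
z = 0.09456/0.041375 = 2.285.

z = 2.285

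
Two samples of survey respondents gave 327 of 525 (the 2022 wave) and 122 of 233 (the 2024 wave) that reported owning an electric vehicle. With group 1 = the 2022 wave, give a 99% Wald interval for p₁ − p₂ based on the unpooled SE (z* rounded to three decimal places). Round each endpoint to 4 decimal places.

p̂₁ = 0.62286, p̂₂ = 0.52361, so the observed difference is 0.09925.
SE = √(0.000447440 + 0.001070570) = √0.001518010 = 0.038962.
The 99% critical value is z* = 2.576. Margin = 2.576·0.038962 = 0.10037.
Interval: 0.09925 ± 0.10037 → (-0.0011, 0.1996).

(-0.0011, 0.1996)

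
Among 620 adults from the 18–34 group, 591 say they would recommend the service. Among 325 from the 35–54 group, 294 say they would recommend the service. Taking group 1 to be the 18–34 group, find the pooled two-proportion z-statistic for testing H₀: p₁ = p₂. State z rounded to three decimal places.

Sample proportions: p̂₁ = 591/620 = 0.95323 and p̂₂ = 294/325 = 0.90462.
Pooling: p̂ = 885/945 = 0.93651.
Pooled SE = √[0.0594608·0.00468983] ≈ 0.016699.
z = 0.04861/0.016699 = 2.911.

z = 2.911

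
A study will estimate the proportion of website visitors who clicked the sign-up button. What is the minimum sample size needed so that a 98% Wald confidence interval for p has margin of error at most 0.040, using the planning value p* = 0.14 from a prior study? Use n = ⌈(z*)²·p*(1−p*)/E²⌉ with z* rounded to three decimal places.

The 98% critical value is z* = 2.326.
p*(1−p*) = 0.14·0.86 = 0.1204.
(z*)²·p*(1−p*)/E² = 5.410276·0.1204/0.001600 = 407.123.
Rounding up, n = 408.

n = 408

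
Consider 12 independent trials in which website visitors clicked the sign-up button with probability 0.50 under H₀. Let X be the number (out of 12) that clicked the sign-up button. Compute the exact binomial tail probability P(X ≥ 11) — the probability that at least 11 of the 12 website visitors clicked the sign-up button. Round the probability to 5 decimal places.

P = 0.00317

X ~ Binomial(n=12, p=0.50).
P(X ≥ 11) = C(12,11)·0.50^11·0.50^1 + C(12,12)·0.50^12·0.50^0.
= 0.002930 + 0.000244 = 0.00317.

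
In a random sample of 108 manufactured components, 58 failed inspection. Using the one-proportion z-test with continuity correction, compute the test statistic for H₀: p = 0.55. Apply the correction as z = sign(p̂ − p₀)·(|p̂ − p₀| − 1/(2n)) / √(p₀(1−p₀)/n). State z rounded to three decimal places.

z = -0.174

Sample proportion p̂ = 58/108 = 0.53704. p̂ − p₀ = -0.012963.
Continuity correction 1/(2n) = 1/216 = 0.004630.
Corrected numerator: |-0.012963| − 0.004630 = 0.008333.
Under H₀, SE = √(p₀(1−p₀)/n) = √(0.55·0.45/108) = √0.002291667 = 0.047871.
z = −0.008333/0.047871 = -0.174.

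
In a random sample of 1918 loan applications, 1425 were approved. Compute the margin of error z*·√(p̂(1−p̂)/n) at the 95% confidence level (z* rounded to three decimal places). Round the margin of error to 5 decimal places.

Sample proportion p̂ = 1425/1918 = 0.74296.
Standard error of p̂: √(0.190970/1918) = √0.000099567 = 0.009978.
z* = 1.960 at the 95% level.
So ME = 0.01956.

ME = 0.01956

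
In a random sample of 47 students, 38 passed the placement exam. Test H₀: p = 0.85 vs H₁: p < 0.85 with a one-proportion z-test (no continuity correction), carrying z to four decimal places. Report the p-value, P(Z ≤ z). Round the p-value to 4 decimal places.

p-value = 0.2128

The sample proportion is 38/47 = 0.80851.
SE₀ = √(0.85·0.15/47) = 0.052084.
z = (p̂ − p₀)/SE = (38/47 − 0.85)/0.052084 ≈ -0.7966.
From the standard normal, P(Z ≤ z) = 0.2128.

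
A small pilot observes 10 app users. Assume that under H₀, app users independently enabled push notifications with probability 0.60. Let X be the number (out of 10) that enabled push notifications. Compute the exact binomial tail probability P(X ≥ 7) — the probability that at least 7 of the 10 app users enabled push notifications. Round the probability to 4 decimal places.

P = 0.3823

X is binomial with n = 10 and p = 0.60.
P(X ≥ 7) = C(10,7)·0.60^7·0.40^3 + C(10,8)·0.60^8·0.40^2 + C(10,9)·0.60^9·0.40^1 + C(10,10)·0.60^10·0.40^0.
= 0.214991 + 0.120932 + 0.040311 + 0.006047 = 0.3823.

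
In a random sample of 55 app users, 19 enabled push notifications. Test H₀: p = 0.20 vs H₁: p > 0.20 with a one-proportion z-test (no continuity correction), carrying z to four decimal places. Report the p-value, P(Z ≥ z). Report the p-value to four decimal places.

p-value = 0.0035

With x = 19 successes in n = 55, p̂ = 0.34545.
Under H₀, SE = √(p₀(1−p₀)/n) = √(0.20·0.80/55) = √0.002909091 = 0.053936.
z = (p̂ − p₀)/SE = (19/55 − 0.20)/0.053936 ≈ 2.6968.
From the standard normal, P(Z ≥ z) = 0.0035.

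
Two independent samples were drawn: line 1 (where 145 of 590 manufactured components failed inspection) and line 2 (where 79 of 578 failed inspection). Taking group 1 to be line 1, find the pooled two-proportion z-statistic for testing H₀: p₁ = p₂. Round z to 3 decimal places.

z = 4.734

Sample proportions: p̂₁ = 145/590 = 0.24576 and p̂₂ = 79/578 = 0.13668.
Pooled p̂ = (145+79)/(590+578) = 224/1168 = 0.19178.
Pooled SE = √[0.1550009·0.00342502] ≈ 0.023041.
z = 0.10908/0.023041 = 4.734.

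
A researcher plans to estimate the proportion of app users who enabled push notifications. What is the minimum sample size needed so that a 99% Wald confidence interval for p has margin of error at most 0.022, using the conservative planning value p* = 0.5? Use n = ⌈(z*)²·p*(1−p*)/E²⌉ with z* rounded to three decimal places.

n = 3428

The 99% critical value is z* = 2.576.
p*(1−p*) = 0.50·0.50 = 0.2500.
Required n before rounding: 6.635776 × 0.2500 / 0.022² = 3427.570.
⌈3427.570⌉ = 3428.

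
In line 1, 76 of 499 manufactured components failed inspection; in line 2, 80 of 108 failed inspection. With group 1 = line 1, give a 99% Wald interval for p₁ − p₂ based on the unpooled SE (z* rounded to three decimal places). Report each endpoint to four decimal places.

(-0.7047, -0.4722)

p̂₁ = 76/499 = 0.15230, p̂₂ = 80/108 = 0.74074; p̂₁ − p̂₂ = -0.58844.
Unpooled SE = √(p̂₁(1−p̂₁)/n₁ + p̂₂(1−p̂₂)/n₂) = √(0.000258733 + 0.001778184) = 0.045132.
The 99% critical value is z* = 2.576. Margin of error = 0.11626.
CI: -0.58844 ± 0.11626 = (-0.7047, -0.4722).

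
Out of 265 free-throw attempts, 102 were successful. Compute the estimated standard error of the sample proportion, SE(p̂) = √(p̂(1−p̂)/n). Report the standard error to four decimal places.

Sample proportion p̂ = 102/265 = 0.38491.
p̂(1−p̂) = 0.38491·0.61509 = 0.236754.
SE = √(0.236754/265) = √0.000893411 = 0.0299.

SE = 0.0299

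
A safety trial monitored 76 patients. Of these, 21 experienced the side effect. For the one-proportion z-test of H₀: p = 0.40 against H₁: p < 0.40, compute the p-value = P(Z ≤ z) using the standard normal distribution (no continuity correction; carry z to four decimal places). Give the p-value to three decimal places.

The sample proportion is 21/76 = 0.27632.
Under H₀, SE = √(p₀(1−p₀)/n) = √(0.40·0.60/76) = √0.003157895 = 0.056195.
Test statistic (full precision, shown to 4 dp): z = (21/76 − 0.40)/SE₀ ≈ -2.2010.
From the standard normal, P(Z ≤ z) = 0.014.

p-value = 0.014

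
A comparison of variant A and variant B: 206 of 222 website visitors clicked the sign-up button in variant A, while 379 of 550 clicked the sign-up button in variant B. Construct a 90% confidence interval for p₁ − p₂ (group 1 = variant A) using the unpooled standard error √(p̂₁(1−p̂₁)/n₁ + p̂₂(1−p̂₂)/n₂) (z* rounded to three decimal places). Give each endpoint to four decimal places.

(0.1956, 0.2821)

p̂₁ = 206/222 = 0.92793, p̂₂ = 379/550 = 0.68909; p̂₁ − p̂₂ = 0.23884.
SE = √(0.000301251 + 0.000389536) = √0.000690787 = 0.026283.
For 90% confidence, z* = 1.645. Margin = 1.645·0.026283 = 0.04324.
CI: 0.23884 ± 0.04324 = (0.1956, 0.2821).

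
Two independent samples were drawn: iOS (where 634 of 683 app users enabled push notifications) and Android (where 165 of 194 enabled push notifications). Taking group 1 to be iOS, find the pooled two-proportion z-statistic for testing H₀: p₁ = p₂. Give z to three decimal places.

z = 3.357

Sample proportions: p̂₁ = 634/683 = 0.92826 and p̂₂ = 165/194 = 0.85052.
Pooling: p̂ = 799/877 = 0.91106.
Pooled SE = √[0.0810293·0.00661877] ≈ 0.023158.
z = (p̂₁ − p̂₂)/SE = (0.92826 − 0.85052)/0.023158 = 0.07774/0.023158 = 3.357.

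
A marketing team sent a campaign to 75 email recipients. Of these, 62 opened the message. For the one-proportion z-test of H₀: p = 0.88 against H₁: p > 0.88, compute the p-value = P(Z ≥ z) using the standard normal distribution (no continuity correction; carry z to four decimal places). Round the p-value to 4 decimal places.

With x = 62 successes in n = 75, p̂ = 0.82667.
Null standard error: √(0.88·0.12/75) = √0.001408000 = 0.037523.
z = (p̂ − p₀)/SE = (62/75 − 0.88)/0.037523 ≈ -1.4213.
p-value = P(Z ≥ z) with z = -1.4213 → 0.9224.

p-value = 0.9224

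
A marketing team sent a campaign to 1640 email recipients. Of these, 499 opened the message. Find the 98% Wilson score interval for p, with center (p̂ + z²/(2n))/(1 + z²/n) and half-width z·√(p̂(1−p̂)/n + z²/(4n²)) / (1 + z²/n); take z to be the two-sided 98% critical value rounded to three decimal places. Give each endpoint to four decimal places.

(0.2785, 0.3313)

Here p̂ = 499/1640 = 0.30427 and z = 2.326 (z² = 5.410276).
1 + z²/n = 1.003299.
Center = (0.30427 + 0.001649)/1.003299 = 0.30491.
Radicand: p̂(1−p̂)/n + z²/(4n²) = 0.000129079 + 0.000000503 = 0.000129582.
Half-width = 2.326·√0.000129582/1.003299 = 0.02639.
CI: 0.30491 ± 0.02639 = (0.2785, 0.3313).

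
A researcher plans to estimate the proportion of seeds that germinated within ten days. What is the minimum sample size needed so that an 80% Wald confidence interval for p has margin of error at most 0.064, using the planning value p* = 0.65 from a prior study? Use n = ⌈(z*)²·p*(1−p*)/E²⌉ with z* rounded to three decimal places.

The 80% critical value is z* = 1.282.
p*(1−p*) = 0.65·0.35 = 0.2275.
Required n before rounding: 1.643524 × 0.2275 / 0.064² = 91.285.
⌈91.285⌉ = 92.

n = 92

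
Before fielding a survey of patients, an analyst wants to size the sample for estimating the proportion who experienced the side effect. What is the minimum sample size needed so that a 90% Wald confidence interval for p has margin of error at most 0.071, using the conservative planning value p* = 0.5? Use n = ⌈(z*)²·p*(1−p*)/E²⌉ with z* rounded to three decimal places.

For 90% confidence, z* = 1.645.
p*(1−p*) = 0.50·0.50 = 0.2500.
(z*)²·p*(1−p*)/E² = 2.706025·0.2500/0.005041 = 134.201.
Rounding up, n = 135.

n = 135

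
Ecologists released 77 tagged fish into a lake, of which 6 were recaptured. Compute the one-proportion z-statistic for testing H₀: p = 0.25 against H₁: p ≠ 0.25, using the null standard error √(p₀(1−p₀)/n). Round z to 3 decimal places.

z = -3.487

Sample proportion p̂ = 6/77 = 0.07792.
Null standard error: √(0.25·0.75/77) = √0.002435065 = 0.049346.
z = (0.07792 − 0.25)/0.049346 = -0.17208/0.049346 = -3.487.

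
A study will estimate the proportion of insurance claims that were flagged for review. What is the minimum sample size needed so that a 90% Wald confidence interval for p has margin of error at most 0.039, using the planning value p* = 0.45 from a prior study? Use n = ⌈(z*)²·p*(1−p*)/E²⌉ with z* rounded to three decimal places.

z* = 1.645 at the 90% level.
p*(1−p*) = 0.45·0.55 = 0.2475.
Required n before rounding: 2.706025 × 0.2475 / 0.039² = 440.330.
Rounding up, n = 441.

n = 441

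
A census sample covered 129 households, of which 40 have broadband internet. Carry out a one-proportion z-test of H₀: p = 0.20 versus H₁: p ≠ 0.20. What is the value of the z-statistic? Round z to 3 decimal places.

z = 3.126

With x = 40 successes in n = 129, p̂ = 0.31008.
SE₀ = √(0.20·0.80/129) = 0.035218.
z = (0.31008 − 0.20)/0.035218 = 0.11008/0.035218 = 3.126.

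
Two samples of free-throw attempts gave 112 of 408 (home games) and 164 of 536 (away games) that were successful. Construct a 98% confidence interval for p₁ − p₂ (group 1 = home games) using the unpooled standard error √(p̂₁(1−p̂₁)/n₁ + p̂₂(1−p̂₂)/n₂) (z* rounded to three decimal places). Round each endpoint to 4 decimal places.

(-0.1006, 0.0377)

p̂₁ = 0.27451, p̂₂ = 0.30597, so the observed difference is -0.03146.
Unpooled SE = √(p̂₁(1−p̂₁)/n₁ + p̂₂(1−p̂₂)/n₂) = √(0.000488123 + 0.000396180) = 0.029737.
The 98% critical value is z* = 2.326. Margin = 2.326·0.029737 = 0.06917.
CI: -0.03146 ± 0.06917 = (-0.1006, 0.0377).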